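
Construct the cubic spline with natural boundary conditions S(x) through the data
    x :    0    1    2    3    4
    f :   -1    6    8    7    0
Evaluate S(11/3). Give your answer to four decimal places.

Write M_i for S''(x_i). With h_i = 1, 1, 1, 1 and divided differences Δ_i = 7, 2, -1, -7, the continuity of S' gives the tridiagonal system
  1·M_0 + 4·M_1 + 1·M_2 = 6(Δ_1 - Δ_0) = -30
  1·M_1 + 4·M_2 + 1·M_3 = 6(Δ_2 - Δ_1) = -18
  1·M_2 + 4·M_3 + 1·M_4 = 6(Δ_3 - Δ_2) = -36
Natural end conditions: M_0 = M_4 = 0.
Forward elimination and back-substitution give M_0 = 0, M_1 = -207/28, M_2 = -3/7, M_3 = -249/28, M_4 = 0.
On [3, 4], S(x) = 7 - 113/28·(x - 3) - 249/56·(x - 3)² + 83/56·(x - 3)³.
With (x - 3) = 2/3: S(11/3) = 524/189.

2.7725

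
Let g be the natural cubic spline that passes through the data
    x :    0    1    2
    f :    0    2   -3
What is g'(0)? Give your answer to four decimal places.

With M_i denoting the second derivative at x_i, h_i = 1, 1, and Δ_i = (y_(i+1) − y_i)/h_i = 2, -5:
  1·M_0 + 4·M_1 + 1·M_2 = 6(Δ_1 - Δ_0) = -42
Natural end conditions: M_0 = M_2 = 0.
Forward elimination and back-substitution give M_0 = 0, M_1 = -21/2, M_2 = 0.
On [0, 1], g'(x) = b_0 + 2c_0·x + 3d_0·x² with b_0 = Δ_0 - h_0(2M_0 + M_1)/6 = 15/4, c_0 = M_0/2 = 0, d_0 = (M_1 - M_0)/(6h_0) = -7/4. So g'(0) = 15/4.

3.7500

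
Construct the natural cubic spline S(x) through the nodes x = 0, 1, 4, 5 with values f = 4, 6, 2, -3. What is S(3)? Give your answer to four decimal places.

5.2646

Put M_i = S'' at the i-th knot. Here h = (1, 3, 1) and Δ = (2, -4/3, -5), so the interior equations h_(i-1)·M_(i-1) + 2(h_(i-1)+h_i)·M_i + h_i·M_(i+1) = 6(Δ_i − Δ_(i-1)) read
  1·M_0 + 8·M_1 + 3·M_2 = 6(Δ_1 - Δ_0) = -20
  3·M_1 + 8·M_2 + 1·M_3 = 6(Δ_2 - Δ_1) = -22
Natural end conditions: M_0 = M_3 = 0.
Solving the tridiagonal system: M_0 = 0, M_1 = -94/55, M_2 = -116/55, M_3 = 0.
On [1, 4], S(x) = 6 + 236/165·(x - 1) - 47/55·(x - 1)² - 1/45·(x - 1)³.
With (x - 1) = 2: S(3) = 2606/495.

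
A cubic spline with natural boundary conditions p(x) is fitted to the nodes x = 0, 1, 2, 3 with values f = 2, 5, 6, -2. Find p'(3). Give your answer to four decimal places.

Put M_i = p'' at the i-th knot. Here h = (1, 1, 1) and Δ = (3, 1, -8), so the interior equations h_(i-1)·M_(i-1) + 2(h_(i-1)+h_i)·M_i + h_i·M_(i+1) = 6(Δ_i − Δ_(i-1)) read
  1·M_0 + 4·M_1 + 1·M_2 = 6(Δ_1 - Δ_0) = -12
  1·M_1 + 4·M_2 + 1·M_3 = 6(Δ_2 - Δ_1) = -54
Natural end conditions: M_0 = M_3 = 0.
Solving the tridiagonal system: M_0 = 0, M_1 = 2/5, M_2 = -68/5, M_3 = 0.
On [2, 3], p'(x) = b_2 + 2c_2·(x - 2) + 3d_2·(x - 2)² with b_2 = Δ_2 - h_2(2M_2 + M_3)/6 = -52/15, c_2 = M_2/2 = -34/5, d_2 = (M_3 - M_2)/(6h_2) = 34/15. So p'(3) = -154/15.

-10.2667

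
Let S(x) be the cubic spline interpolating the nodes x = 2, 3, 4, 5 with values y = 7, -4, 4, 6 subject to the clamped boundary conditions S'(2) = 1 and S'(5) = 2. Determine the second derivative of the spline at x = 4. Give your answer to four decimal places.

With M_i denoting the second derivative at x_i, h_i = 1, 1, 1, and Δ_i = (y_(i+1) − y_i)/h_i = -11, 8, 2:
  1·M_0 + 4·M_1 + 1·M_2 = 6(Δ_1 - Δ_0) = 114
  1·M_1 + 4·M_2 + 1·M_3 = 6(Δ_2 - Δ_1) = -36
Clamped end conditions give two more equations: 2h_0·M_0 + h_0·M_1 = 6(Δ_0 - S'(2)) = -72 and h_2·M_2 + 2h_2·M_3 = 6(S'(5) - Δ_2) = 0.
Solving the tridiagonal system: M_0 = -914/15, M_1 = 748/15, M_2 = -368/15, M_3 = 184/15.

-24.5333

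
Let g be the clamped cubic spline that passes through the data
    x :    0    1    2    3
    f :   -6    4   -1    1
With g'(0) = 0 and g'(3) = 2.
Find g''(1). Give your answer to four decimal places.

With σ_i denoting the second derivative at x_i, h_i = 1, 1, 1, and Δ_i = (y_(i+1) − y_i)/h_i = 10, -5, 2:
  1·σ_0 + 4·σ_1 + 1·σ_2 = 6(Δ_1 - Δ_0) = -90
  1·σ_1 + 4·σ_2 + 1·σ_3 = 6(Δ_2 - Δ_1) = 42
Clamped end conditions give two more equations: 2h_0·σ_0 + h_0·σ_1 = 6(Δ_0 - g'(0)) = 60 and h_2·σ_2 + 2h_2·σ_3 = 6(g'(3) - Δ_2) = 0.
Solving: σ_0 = 758/15, σ_1 = -616/15, σ_2 = 356/15, σ_3 = -178/15.

-41.0667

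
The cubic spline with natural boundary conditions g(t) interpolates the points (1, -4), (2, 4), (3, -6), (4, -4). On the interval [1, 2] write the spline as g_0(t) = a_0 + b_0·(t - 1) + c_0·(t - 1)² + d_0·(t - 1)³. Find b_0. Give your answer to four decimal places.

Put M_i = g'' at the i-th knot. Here h = (1, 1, 1) and Δ = (8, -10, 2), so the interior equations h_(i-1)·M_(i-1) + 2(h_(i-1)+h_i)·M_i + h_i·M_(i+1) = 6(Δ_i − Δ_(i-1)) read
  1·M_0 + 4·M_1 + 1·M_2 = 6(Δ_1 - Δ_0) = -108
  1·M_1 + 4·M_2 + 1·M_3 = 6(Δ_2 - Δ_1) = 72
Natural end conditions: M_0 = M_3 = 0.
Hence M_0 = 0, M_1 = -168/5, M_2 = 132/5, M_3 = 0.
On [1, 2], with g_0(t) = a_0 + b_0·(t - 1) + c_0·(t - 1)² + d_0·(t - 1)³: c_0 = M_0/2 = 0, d_0 = (M_1 - M_0)/(6h_0) = -28/5, b_0 = Δ_0 - h_0(2M_0 + M_1)/6 = 68/5.

13.6000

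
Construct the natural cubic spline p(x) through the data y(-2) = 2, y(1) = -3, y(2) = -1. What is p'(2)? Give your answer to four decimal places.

Let σ_i = p''(x_i). Step sizes h_i = 3, 1; slopes of the chords Δ_i = (y_(i+1) - y_i)/h_i = -5/3, 2.
  3·σ_0 + 8·σ_1 + 1·σ_2 = 6(Δ_1 - Δ_0) = 22
Natural end conditions: σ_0 = σ_2 = 0.
Hence σ_0 = 0, σ_1 = 11/4, σ_2 = 0.
On [1, 2], p'(x) = b_1 + 2c_1·(x - 1) + 3d_1·(x - 1)² with b_1 = Δ_1 - h_1(2σ_1 + σ_2)/6 = 13/12, c_1 = σ_1/2 = 11/8, d_1 = (σ_2 - σ_1)/(6h_1) = -11/24. So p'(2) = 59/24.

2.4583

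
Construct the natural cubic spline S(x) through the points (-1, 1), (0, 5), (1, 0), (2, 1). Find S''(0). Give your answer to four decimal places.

-16.8000

Put σ_i = S'' at the i-th knot. Here h = (1, 1, 1) and Δ = (4, -5, 1), so the interior equations h_(i-1)·σ_(i-1) + 2(h_(i-1)+h_i)·σ_i + h_i·σ_(i+1) = 6(Δ_i − Δ_(i-1)) read
  1·σ_0 + 4·σ_1 + 1·σ_2 = 6(Δ_1 - Δ_0) = -54
  1·σ_1 + 4·σ_2 + 1·σ_3 = 6(Δ_2 - Δ_1) = 36
Natural end conditions: σ_0 = σ_3 = 0.
Solving: σ_0 = 0, σ_1 = -84/5, σ_2 = 66/5, σ_3 = 0.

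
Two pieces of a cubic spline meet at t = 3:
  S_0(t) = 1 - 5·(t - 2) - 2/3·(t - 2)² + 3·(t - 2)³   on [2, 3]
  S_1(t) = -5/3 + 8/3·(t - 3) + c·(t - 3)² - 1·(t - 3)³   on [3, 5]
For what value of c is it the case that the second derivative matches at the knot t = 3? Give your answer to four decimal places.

8.3333

S_0''(t) = -4/3 + 18·(t - 2), so S_0''(3) = 50/3. On the right, S_1''(3) = 2c, so c = 25/3.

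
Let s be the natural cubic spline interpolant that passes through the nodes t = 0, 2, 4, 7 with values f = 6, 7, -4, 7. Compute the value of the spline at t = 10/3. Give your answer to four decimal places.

-0.7752

With M_i denoting the second derivative at x_i, h_i = 2, 2, 3, and Δ_i = (y_(i+1) − y_i)/h_i = 1/2, -11/2, 11/3:
  2·M_0 + 8·M_1 + 2·M_2 = 6(Δ_1 - Δ_0) = -36
  2·M_1 + 10·M_2 + 3·M_3 = 6(Δ_2 - Δ_1) = 55
Natural end conditions: M_0 = M_3 = 0.
Hence M_0 = 0, M_1 = -235/38, M_2 = 128/19, M_3 = 0.
On [2, 4], s(t) = 7 - 413/114·(t - 2) - 235/76·(t - 2)² + 491/456·(t - 2)³.
With (t - 2) = 4/3: s(10/3) = -1193/1539.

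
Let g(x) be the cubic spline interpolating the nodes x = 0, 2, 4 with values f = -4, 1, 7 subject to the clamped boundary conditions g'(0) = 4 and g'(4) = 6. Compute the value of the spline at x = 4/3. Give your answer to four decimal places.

-0.1852

With σ_i denoting the second derivative at x_i, h_i = 2, 2, and Δ_i = (y_(i+1) − y_i)/h_i = 5/2, 3:
  2·σ_0 + 8·σ_1 + 2·σ_2 = 6(Δ_1 - Δ_0) = 3
Clamped end conditions give two more equations: 2h_0·σ_0 + h_0·σ_1 = 6(Δ_0 - g'(0)) = -9 and h_1·σ_1 + 2h_1·σ_2 = 6(g'(4) - Δ_1) = 18.
Solving the tridiagonal system: σ_0 = -17/8, σ_1 = -1/4, σ_2 = 37/8.
On [0, 2], g(x) = -4 + 4·x - 17/16·x² + 5/32·x³.
With x = 4/3: g(4/3) = -5/27.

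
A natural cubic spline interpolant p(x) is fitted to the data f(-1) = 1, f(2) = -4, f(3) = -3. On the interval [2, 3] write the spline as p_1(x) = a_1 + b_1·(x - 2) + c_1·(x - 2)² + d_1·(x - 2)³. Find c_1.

1

With M_i denoting the second derivative at x_i, h_i = 3, 1, and Δ_i = (y_(i+1) − y_i)/h_i = -5/3, 1:
  3·M_0 + 8·M_1 + 1·M_2 = 6(Δ_1 - Δ_0) = 16
Natural end conditions: M_0 = M_2 = 0.
Solving the tridiagonal system: M_0 = 0, M_1 = 2, M_2 = 0.
On [2, 3], with p_1(x) = a_1 + b_1·(x - 2) + c_1·(x - 2)² + d_1·(x - 2)³: c_1 = M_1/2 = 1, d_1 = (M_2 - M_1)/(6h_1) = -1/3, b_1 = Δ_1 - h_1(2M_1 + M_2)/6 = 1/3.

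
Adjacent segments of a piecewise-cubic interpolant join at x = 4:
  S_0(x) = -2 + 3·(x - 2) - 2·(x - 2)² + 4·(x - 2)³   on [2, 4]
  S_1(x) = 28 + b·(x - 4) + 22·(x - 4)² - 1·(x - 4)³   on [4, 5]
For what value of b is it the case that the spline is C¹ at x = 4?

43

S_0'(x) = 3 - 4·(x - 2) + 12·(x - 2)², so S_0'(4) = 43. On the right, S_1'(4) = b, so b = 43.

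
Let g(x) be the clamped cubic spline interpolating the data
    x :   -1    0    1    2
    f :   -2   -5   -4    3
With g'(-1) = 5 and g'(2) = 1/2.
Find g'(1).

7

Write M_i for g''(x_i). With h_i = 1, 1, 1 and divided differences Δ_i = -3, 1, 7, the continuity of g' gives the tridiagonal system
  1·M_0 + 4·M_1 + 1·M_2 = 6(Δ_1 - Δ_0) = 24
  1·M_1 + 4·M_2 + 1·M_3 = 6(Δ_2 - Δ_1) = 36
Clamped end conditions give two more equations: 2h_0·M_0 + h_0·M_1 = 6(Δ_0 - g'(-1)) = -48 and h_2·M_2 + 2h_2·M_3 = 6(g'(2) - Δ_2) = -39.
Solving: M_0 = -29, M_1 = 10, M_2 = 13, M_3 = -26.
On [1, 2], g'(x) = b_2 + 2c_2·(x - 1) + 3d_2·(x - 1)² with b_2 = Δ_2 - h_2(2M_2 + M_3)/6 = 7, c_2 = M_2/2 = 13/2, d_2 = (M_3 - M_2)/(6h_2) = -13/2. So g'(1) = 7.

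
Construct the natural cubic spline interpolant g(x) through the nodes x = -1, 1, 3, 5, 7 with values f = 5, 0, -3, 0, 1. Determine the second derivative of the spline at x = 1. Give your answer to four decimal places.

0.1071

Write M_i for g''(x_i). With h_i = 2, 2, 2, 2 and divided differences Δ_i = -5/2, -3/2, 3/2, 1/2, the continuity of g' gives the tridiagonal system
  2·M_0 + 8·M_1 + 2·M_2 = 6(Δ_1 - Δ_0) = 6
  2·M_1 + 8·M_2 + 2·M_3 = 6(Δ_2 - Δ_1) = 18
  2·M_2 + 8·M_3 + 2·M_4 = 6(Δ_3 - Δ_2) = -6
Natural end conditions: M_0 = M_4 = 0.
Solving the tridiagonal system: M_0 = 0, M_1 = 3/28, M_2 = 18/7, M_3 = -39/28, M_4 = 0.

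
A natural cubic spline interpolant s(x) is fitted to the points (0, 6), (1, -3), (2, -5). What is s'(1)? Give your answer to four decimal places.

-5.5000

Write σ_i for s''(x_i). With h_i = 1, 1 and divided differences Δ_i = -9, -2, the continuity of s' gives the tridiagonal system
  1·σ_0 + 4·σ_1 + 1·σ_2 = 6(Δ_1 - Δ_0) = 42
Natural end conditions: σ_0 = σ_2 = 0.
Solving: σ_0 = 0, σ_1 = 21/2, σ_2 = 0.
On [1, 2], s'(x) = b_1 + 2c_1·(x - 1) + 3d_1·(x - 1)² with b_1 = Δ_1 - h_1(2σ_1 + σ_2)/6 = -11/2, c_1 = σ_1/2 = 21/4, d_1 = (σ_2 - σ_1)/(6h_1) = -7/4. So s'(1) = -11/2.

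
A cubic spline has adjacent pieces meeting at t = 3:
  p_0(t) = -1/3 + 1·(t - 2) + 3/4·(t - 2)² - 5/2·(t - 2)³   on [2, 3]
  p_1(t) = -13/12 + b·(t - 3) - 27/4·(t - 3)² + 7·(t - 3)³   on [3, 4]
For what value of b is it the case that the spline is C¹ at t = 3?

p_0'(t) = 1 + 3/2·(t - 2) - 15/2·(t - 2)², so p_0'(3) = -5. On the right, p_1'(3) = b, so b = -5.

-5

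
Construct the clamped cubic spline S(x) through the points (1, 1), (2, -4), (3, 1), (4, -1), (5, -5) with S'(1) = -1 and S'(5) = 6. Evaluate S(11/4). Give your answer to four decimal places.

Let σ_i = S''(x_i). Step sizes h_i = 1, 1, 1, 1; slopes of the chords Δ_i = (y_(i+1) - y_i)/h_i = -5, 5, -2, -4.
  1·σ_0 + 4·σ_1 + 1·σ_2 = 6(Δ_1 - Δ_0) = 60
  1·σ_1 + 4·σ_2 + 1·σ_3 = 6(Δ_2 - Δ_1) = -42
  1·σ_2 + 4·σ_3 + 1·σ_4 = 6(Δ_3 - Δ_2) = -12
Clamped end conditions give two more equations: 2h_0·σ_0 + h_0·σ_1 = 6(Δ_0 - S'(1)) = -24 and h_3·σ_3 + 2h_3·σ_4 = 6(S'(5) - Δ_3) = 60.
Forward elimination and back-substitution give σ_0 = -683/28, σ_1 = 347/14, σ_2 = -59/4, σ_3 = -109/14, σ_4 = 949/28.
On [2, 3], S(x) = -4 - 45/56·(x - 2) + 347/28·(x - 2)² - 369/56·(x - 2)³.
With (x - 2) = 3/4: S(11/4) = -1475/3584.

-0.4116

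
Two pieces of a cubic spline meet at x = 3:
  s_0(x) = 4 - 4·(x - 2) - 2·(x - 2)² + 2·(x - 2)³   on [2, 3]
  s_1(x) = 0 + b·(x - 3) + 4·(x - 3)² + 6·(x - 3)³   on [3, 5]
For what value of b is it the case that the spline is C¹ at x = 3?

-2

s_0'(x) = -4 - 4·(x - 2) + 6·(x - 2)², so s_0'(3) = -2. On the right, s_1'(3) = b, so b = -2.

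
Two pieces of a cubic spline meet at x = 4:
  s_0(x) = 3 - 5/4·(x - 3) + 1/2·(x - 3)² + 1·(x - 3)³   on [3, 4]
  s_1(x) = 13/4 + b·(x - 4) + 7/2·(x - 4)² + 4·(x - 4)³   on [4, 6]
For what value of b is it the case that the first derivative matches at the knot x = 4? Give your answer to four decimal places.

s_0'(x) = -5/4 + 1·(x - 3) + 3·(x - 3)², so s_0'(4) = 11/4. On the right, s_1'(4) = b, so b = 11/4.

2.7500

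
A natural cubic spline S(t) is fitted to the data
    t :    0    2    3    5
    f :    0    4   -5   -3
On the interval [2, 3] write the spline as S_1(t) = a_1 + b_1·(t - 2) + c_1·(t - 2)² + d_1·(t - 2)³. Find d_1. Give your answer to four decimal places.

Put σ_i = S'' at the i-th knot. Here h = (2, 1, 2) and Δ = (2, -9, 1), so the interior equations h_(i-1)·σ_(i-1) + 2(h_(i-1)+h_i)·σ_i + h_i·σ_(i+1) = 6(Δ_i − Δ_(i-1)) read
  2·σ_0 + 6·σ_1 + 1·σ_2 = 6(Δ_1 - Δ_0) = -66
  1·σ_1 + 6·σ_2 + 2·σ_3 = 6(Δ_2 - Δ_1) = 60
Natural end conditions: σ_0 = σ_3 = 0.
Solving: σ_0 = 0, σ_1 = -456/35, σ_2 = 426/35, σ_3 = 0.
On [2, 3], with S_1(t) = a_1 + b_1·(t - 2) + c_1·(t - 2)² + d_1·(t - 2)³: c_1 = σ_1/2 = -228/35, d_1 = (σ_2 - σ_1)/(6h_1) = 21/5, b_1 = Δ_1 - h_1(2σ_1 + σ_2)/6 = -234/35.

4.2000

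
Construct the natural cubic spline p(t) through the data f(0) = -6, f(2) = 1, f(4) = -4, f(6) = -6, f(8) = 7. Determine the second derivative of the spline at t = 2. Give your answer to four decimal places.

Let M_i = p''(x_i). Step sizes h_i = 2, 2, 2, 2; slopes of the chords Δ_i = (y_(i+1) - y_i)/h_i = 7/2, -5/2, -1, 13/2.
  2·M_0 + 8·M_1 + 2·M_2 = 6(Δ_1 - Δ_0) = -36
  2·M_1 + 8·M_2 + 2·M_3 = 6(Δ_2 - Δ_1) = 9
  2·M_2 + 8·M_3 + 2·M_4 = 6(Δ_3 - Δ_2) = 45
Natural end conditions: M_0 = M_4 = 0.
Solving the tridiagonal system: M_0 = 0, M_1 = -531/112, M_2 = 27/28, M_3 = 603/112, M_4 = 0.

-4.7411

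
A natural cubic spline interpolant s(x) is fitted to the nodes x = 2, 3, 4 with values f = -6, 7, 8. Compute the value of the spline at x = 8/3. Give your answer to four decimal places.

3.7778

Put M_i = s'' at the i-th knot. Here h = (1, 1) and Δ = (13, 1), so the interior equations h_(i-1)·M_(i-1) + 2(h_(i-1)+h_i)·M_i + h_i·M_(i+1) = 6(Δ_i − Δ_(i-1)) read
  1·M_0 + 4·M_1 + 1·M_2 = 6(Δ_1 - Δ_0) = -72
Natural end conditions: M_0 = M_2 = 0.
Solving: M_0 = 0, M_1 = -18, M_2 = 0.
On [2, 3], s(x) = -6 + 16·(x - 2) + 0·(x - 2)² - 3·(x - 2)³.
With (x - 2) = 2/3: s(8/3) = 34/9.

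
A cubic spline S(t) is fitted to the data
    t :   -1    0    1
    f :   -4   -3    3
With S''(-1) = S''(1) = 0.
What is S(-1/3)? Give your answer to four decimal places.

-3.7963

With σ_i denoting the second derivative at x_i, h_i = 1, 1, and Δ_i = (y_(i+1) − y_i)/h_i = 1, 6:
  1·σ_0 + 4·σ_1 + 1·σ_2 = 6(Δ_1 - Δ_0) = 30
Natural end conditions: σ_0 = σ_2 = 0.
Hence σ_0 = 0, σ_1 = 15/2, σ_2 = 0.
On [-1, 0], S(t) = -4 - 1/4·(t + 1) + 0·(t + 1)² + 5/4·(t + 1)³.
With (t + 1) = 2/3: S(-1/3) = -205/54.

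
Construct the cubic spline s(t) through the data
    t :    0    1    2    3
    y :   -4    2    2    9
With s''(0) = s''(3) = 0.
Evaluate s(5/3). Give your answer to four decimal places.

1.7728

Let m_i = s''(x_i). Step sizes h_i = 1, 1, 1; slopes of the chords Δ_i = (y_(i+1) - y_i)/h_i = 6, 0, 7.
  1·m_0 + 4·m_1 + 1·m_2 = 6(Δ_1 - Δ_0) = -36
  1·m_1 + 4·m_2 + 1·m_3 = 6(Δ_2 - Δ_1) = 42
Natural end conditions: m_0 = m_3 = 0.
Hence m_0 = 0, m_1 = -62/5, m_2 = 68/5, m_3 = 0.
On [1, 2], s(t) = 2 + 28/15·(t - 1) - 31/5·(t - 1)² + 13/3·(t - 1)³.
With (t - 1) = 2/3: s(5/3) = 718/405.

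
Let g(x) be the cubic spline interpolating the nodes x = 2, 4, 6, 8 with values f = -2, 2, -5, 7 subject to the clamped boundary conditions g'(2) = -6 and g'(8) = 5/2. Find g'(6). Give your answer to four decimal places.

1.2333

Put m_i = g'' at the i-th knot. Here h = (2, 2, 2) and Δ = (2, -7/2, 6), so the interior equations h_(i-1)·m_(i-1) + 2(h_(i-1)+h_i)·m_i + h_i·m_(i+1) = 6(Δ_i − Δ_(i-1)) read
  2·m_0 + 8·m_1 + 2·m_2 = 6(Δ_1 - Δ_0) = -33
  2·m_1 + 8·m_2 + 2·m_3 = 6(Δ_2 - Δ_1) = 57
Clamped end conditions give two more equations: 2h_0·m_0 + h_0·m_1 = 6(Δ_0 - g'(2)) = 48 and h_2·m_2 + 2h_2·m_3 = 6(g'(8) - Δ_2) = -21.
Hence m_0 = 269/15, m_1 = -178/15, m_2 = 391/30, m_3 = -353/30.
On [6, 8], g'(x) = b_2 + 2c_2·(x - 6) + 3d_2·(x - 6)² with b_2 = Δ_2 - h_2(2m_2 + m_3)/6 = 37/30, c_2 = m_2/2 = 391/60, d_2 = (m_3 - m_2)/(6h_2) = -31/15. So g'(6) = 37/30.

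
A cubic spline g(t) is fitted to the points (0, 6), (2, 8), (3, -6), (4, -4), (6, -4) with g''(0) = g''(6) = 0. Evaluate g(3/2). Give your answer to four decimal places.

11.9048

Let m_i = g''(x_i). Step sizes h_i = 2, 1, 1, 2; slopes of the chords Δ_i = (y_(i+1) - y_i)/h_i = 1, -14, 2, 0.
  2·m_0 + 6·m_1 + 1·m_2 = 6(Δ_1 - Δ_0) = -90
  1·m_1 + 4·m_2 + 1·m_3 = 6(Δ_2 - Δ_1) = 96
  1·m_2 + 6·m_3 + 2·m_4 = 6(Δ_3 - Δ_2) = -12
Natural end conditions: m_0 = m_4 = 0.
Hence m_0 = 0, m_1 = -443/22, m_2 = 339/11, m_3 = -157/22, m_4 = 0.
On [0, 2], g(t) = 6 + 509/66·t + 0·t² - 443/264·t³.
With t = 3/2: g(3/2) = 8381/704.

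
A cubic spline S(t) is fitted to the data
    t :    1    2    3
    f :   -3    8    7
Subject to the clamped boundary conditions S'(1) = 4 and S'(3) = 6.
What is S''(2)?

With M_i denoting the second derivative at x_i, h_i = 1, 1, and Δ_i = (y_(i+1) − y_i)/h_i = 11, -1:
  1·M_0 + 4·M_1 + 1·M_2 = 6(Δ_1 - Δ_0) = -72
Clamped end conditions give two more equations: 2h_0·M_0 + h_0·M_1 = 6(Δ_0 - S'(1)) = 42 and h_1·M_1 + 2h_1·M_2 = 6(S'(3) - Δ_1) = 42.
Solving the tridiagonal system: M_0 = 40, M_1 = -38, M_2 = 40.

-38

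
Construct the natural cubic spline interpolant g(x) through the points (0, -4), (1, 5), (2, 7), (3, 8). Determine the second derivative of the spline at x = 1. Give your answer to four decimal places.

With m_i denoting the second derivative at x_i, h_i = 1, 1, 1, and Δ_i = (y_(i+1) − y_i)/h_i = 9, 2, 1:
  1·m_0 + 4·m_1 + 1·m_2 = 6(Δ_1 - Δ_0) = -42
  1·m_1 + 4·m_2 + 1·m_3 = 6(Δ_2 - Δ_1) = -6
Natural end conditions: m_0 = m_3 = 0.
Forward elimination and back-substitution give m_0 = 0, m_1 = -54/5, m_2 = 6/5, m_3 = 0.

-10.8000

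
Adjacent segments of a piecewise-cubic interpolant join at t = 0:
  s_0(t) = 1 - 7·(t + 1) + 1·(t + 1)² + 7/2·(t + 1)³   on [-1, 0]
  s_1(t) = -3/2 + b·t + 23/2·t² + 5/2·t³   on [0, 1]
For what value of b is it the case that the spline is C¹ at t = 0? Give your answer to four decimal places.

5.5000

s_0'(t) = -7 + 2·(t + 1) + 21/2·(t + 1)², so s_0'(0) = 11/2. On the right, s_1'(0) = b, so b = 11/2.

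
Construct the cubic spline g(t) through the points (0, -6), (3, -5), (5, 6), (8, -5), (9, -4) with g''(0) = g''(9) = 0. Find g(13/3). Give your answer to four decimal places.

3.4757

Let M_i = g''(x_i). Step sizes h_i = 3, 2, 3, 1; slopes of the chords Δ_i = (y_(i+1) - y_i)/h_i = 1/3, 11/2, -11/3, 1.
  3·M_0 + 10·M_1 + 2·M_2 = 6(Δ_1 - Δ_0) = 31
  2·M_1 + 10·M_2 + 3·M_3 = 6(Δ_2 - Δ_1) = -55
  3·M_2 + 8·M_3 + 1·M_4 = 6(Δ_3 - Δ_2) = 28
Natural end conditions: M_0 = M_4 = 0.
Hence M_0 = 0, M_1 = 1083/226, M_2 = -956/113, M_3 = 754/113, M_4 = 0.
On [3, 5], g(t) = -5 + 3475/678·(t - 3) + 1083/452·(t - 3)² - 2995/2712·(t - 3)³.
With (t - 3) = 4/3: g(13/3) = 31813/9153.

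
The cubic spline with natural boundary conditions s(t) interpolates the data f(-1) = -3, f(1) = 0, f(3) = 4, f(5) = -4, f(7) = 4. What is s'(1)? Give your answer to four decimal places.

With σ_i denoting the second derivative at x_i, h_i = 2, 2, 2, 2, and Δ_i = (y_(i+1) − y_i)/h_i = 3/2, 2, -4, 4:
  2·σ_0 + 8·σ_1 + 2·σ_2 = 6(Δ_1 - Δ_0) = 3
  2·σ_1 + 8·σ_2 + 2·σ_3 = 6(Δ_2 - Δ_1) = -36
  2·σ_2 + 8·σ_3 + 2·σ_4 = 6(Δ_3 - Δ_2) = 48
Natural end conditions: σ_0 = σ_4 = 0.
Solving: σ_0 = 0, σ_1 = 237/112, σ_2 = -195/28, σ_3 = 867/112, σ_4 = 0.
On [1, 3], s'(t) = b_1 + 2c_1·(t - 1) + 3d_1·(t - 1)² with b_1 = Δ_1 - h_1(2σ_1 + σ_2)/6 = 163/56, c_1 = σ_1/2 = 237/224, d_1 = (σ_2 - σ_1)/(6h_1) = -339/448. So s'(1) = 163/56.

2.9107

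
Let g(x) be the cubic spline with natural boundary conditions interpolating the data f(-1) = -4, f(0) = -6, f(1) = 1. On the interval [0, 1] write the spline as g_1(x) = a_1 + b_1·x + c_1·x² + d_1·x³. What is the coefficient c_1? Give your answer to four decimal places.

6.7500

With M_i denoting the second derivative at x_i, h_i = 1, 1, and Δ_i = (y_(i+1) − y_i)/h_i = -2, 7:
  1·M_0 + 4·M_1 + 1·M_2 = 6(Δ_1 - Δ_0) = 54
Natural end conditions: M_0 = M_2 = 0.
Forward elimination and back-substitution give M_0 = 0, M_1 = 27/2, M_2 = 0.
On [0, 1], with g_1(x) = a_1 + b_1·x + c_1·x² + d_1·x³: c_1 = M_1/2 = 27/4, d_1 = (M_2 - M_1)/(6h_1) = -9/4, b_1 = Δ_1 - h_1(2M_1 + M_2)/6 = 5/2.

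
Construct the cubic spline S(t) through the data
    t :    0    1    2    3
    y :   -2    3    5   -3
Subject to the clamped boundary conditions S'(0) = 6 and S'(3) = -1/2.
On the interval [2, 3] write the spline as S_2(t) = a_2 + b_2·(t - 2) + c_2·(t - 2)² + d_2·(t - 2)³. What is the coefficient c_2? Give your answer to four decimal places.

With σ_i denoting the second derivative at x_i, h_i = 1, 1, 1, and Δ_i = (y_(i+1) − y_i)/h_i = 5, 2, -8:
  1·σ_0 + 4·σ_1 + 1·σ_2 = 6(Δ_1 - Δ_0) = -18
  1·σ_1 + 4·σ_2 + 1·σ_3 = 6(Δ_2 - Δ_1) = -60
Clamped end conditions give two more equations: 2h_0·σ_0 + h_0·σ_1 = 6(Δ_0 - S'(0)) = -6 and h_2·σ_2 + 2h_2·σ_3 = 6(S'(3) - Δ_2) = 45.
Hence σ_0 = -13/3, σ_1 = 8/3, σ_2 = -73/3, σ_3 = 104/3.
On [2, 3], with S_2(t) = a_2 + b_2·(t - 2) + c_2·(t - 2)² + d_2·(t - 2)³: c_2 = σ_2/2 = -73/6, d_2 = (σ_3 - σ_2)/(6h_2) = 59/6, b_2 = Δ_2 - h_2(2σ_2 + σ_3)/6 = -17/3.

-12.1667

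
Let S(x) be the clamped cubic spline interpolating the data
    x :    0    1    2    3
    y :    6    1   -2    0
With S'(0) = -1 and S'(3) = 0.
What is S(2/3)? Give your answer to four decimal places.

Write M_i for S''(x_i). With h_i = 1, 1, 1 and divided differences Δ_i = -5, -3, 2, the continuity of S' gives the tridiagonal system
  1·M_0 + 4·M_1 + 1·M_2 = 6(Δ_1 - Δ_0) = 12
  1·M_1 + 4·M_2 + 1·M_3 = 6(Δ_2 - Δ_1) = 30
Clamped end conditions give two more equations: 2h_0·M_0 + h_0·M_1 = 6(Δ_0 - S'(0)) = -24 and h_2·M_2 + 2h_2·M_3 = 6(S'(3) - Δ_2) = -12.
Solving: M_0 = -212/15, M_1 = 64/15, M_2 = 136/15, M_3 = -158/15.
On [0, 1], S(x) = 6 - 1·x - 106/15·x² + 46/15·x³.
With x = 2/3: S(2/3) = 1256/405.

3.1012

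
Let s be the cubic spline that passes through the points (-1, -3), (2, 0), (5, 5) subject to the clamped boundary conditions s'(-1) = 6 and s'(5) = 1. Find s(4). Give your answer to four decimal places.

Put m_i = s'' at the i-th knot. Here h = (3, 3) and Δ = (1, 5/3), so the interior equations h_(i-1)·m_(i-1) + 2(h_(i-1)+h_i)·m_i + h_i·m_(i+1) = 6(Δ_i − Δ_(i-1)) read
  3·m_0 + 12·m_1 + 3·m_2 = 6(Δ_1 - Δ_0) = 4
Clamped end conditions give two more equations: 2h_0·m_0 + h_0·m_1 = 6(Δ_0 - s'(-1)) = -30 and h_1·m_1 + 2h_1·m_2 = 6(s'(5) - Δ_1) = -4.
Solving the tridiagonal system: m_0 = -37/6, m_1 = 7/3, m_2 = -11/6.
On [2, 5], s(t) = 0 + 1/4·(t - 2) + 7/6·(t - 2)² - 25/108·(t - 2)³.
With (t - 2) = 2: s(4) = 179/54.

3.3148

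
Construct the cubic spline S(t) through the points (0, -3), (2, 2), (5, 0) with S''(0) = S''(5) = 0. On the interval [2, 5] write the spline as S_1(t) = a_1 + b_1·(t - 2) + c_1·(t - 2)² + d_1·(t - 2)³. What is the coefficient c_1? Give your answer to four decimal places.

-0.9500

Let M_i = S''(x_i). Step sizes h_i = 2, 3; slopes of the chords Δ_i = (y_(i+1) - y_i)/h_i = 5/2, -2/3.
  2·M_0 + 10·M_1 + 3·M_2 = 6(Δ_1 - Δ_0) = -19
Natural end conditions: M_0 = M_2 = 0.
Solving the tridiagonal system: M_0 = 0, M_1 = -19/10, M_2 = 0.
On [2, 5], with S_1(t) = a_1 + b_1·(t - 2) + c_1·(t - 2)² + d_1·(t - 2)³: c_1 = M_1/2 = -19/20, d_1 = (M_2 - M_1)/(6h_1) = 19/180, b_1 = Δ_1 - h_1(2M_1 + M_2)/6 = 37/30.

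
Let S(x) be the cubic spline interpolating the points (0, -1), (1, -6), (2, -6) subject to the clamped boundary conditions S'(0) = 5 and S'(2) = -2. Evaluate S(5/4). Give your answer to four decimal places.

-6.5391

Put M_i = S'' at the i-th knot. Here h = (1, 1) and Δ = (-5, 0), so the interior equations h_(i-1)·M_(i-1) + 2(h_(i-1)+h_i)·M_i + h_i·M_(i+1) = 6(Δ_i − Δ_(i-1)) read
  1·M_0 + 4·M_1 + 1·M_2 = 6(Δ_1 - Δ_0) = 30
Clamped end conditions give two more equations: 2h_0·M_0 + h_0·M_1 = 6(Δ_0 - S'(0)) = -60 and h_1·M_1 + 2h_1·M_2 = 6(S'(2) - Δ_1) = -12.
Solving: M_0 = -41, M_1 = 22, M_2 = -17.
On [1, 2], S(x) = -6 - 9/2·(x - 1) + 11·(x - 1)² - 13/2·(x - 1)³.
With (x - 1) = 1/4: S(5/4) = -837/128.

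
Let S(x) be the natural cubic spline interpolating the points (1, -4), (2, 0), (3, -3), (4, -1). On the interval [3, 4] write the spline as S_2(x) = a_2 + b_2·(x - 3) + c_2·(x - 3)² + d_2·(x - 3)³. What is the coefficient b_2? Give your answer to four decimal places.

With M_i denoting the second derivative at x_i, h_i = 1, 1, 1, and Δ_i = (y_(i+1) − y_i)/h_i = 4, -3, 2:
  1·M_0 + 4·M_1 + 1·M_2 = 6(Δ_1 - Δ_0) = -42
  1·M_1 + 4·M_2 + 1·M_3 = 6(Δ_2 - Δ_1) = 30
Natural end conditions: M_0 = M_3 = 0.
Forward elimination and back-substitution give M_0 = 0, M_1 = -66/5, M_2 = 54/5, M_3 = 0.
On [3, 4], with S_2(x) = a_2 + b_2·(x - 3) + c_2·(x - 3)² + d_2·(x - 3)³: c_2 = M_2/2 = 27/5, d_2 = (M_3 - M_2)/(6h_2) = -9/5, b_2 = Δ_2 - h_2(2M_2 + M_3)/6 = -8/5.

-1.6000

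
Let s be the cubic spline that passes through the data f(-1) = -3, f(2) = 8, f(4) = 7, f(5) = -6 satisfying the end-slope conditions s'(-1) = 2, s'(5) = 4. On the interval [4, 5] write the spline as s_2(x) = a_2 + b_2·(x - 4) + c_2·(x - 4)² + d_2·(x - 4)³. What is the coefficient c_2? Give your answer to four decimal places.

-11.8246

Put M_i = s'' at the i-th knot. Here h = (3, 2, 1) and Δ = (11/3, -1/2, -13), so the interior equations h_(i-1)·M_(i-1) + 2(h_(i-1)+h_i)·M_i + h_i·M_(i+1) = 6(Δ_i − Δ_(i-1)) read
  3·M_0 + 10·M_1 + 2·M_2 = 6(Δ_1 - Δ_0) = -25
  2·M_1 + 6·M_2 + 1·M_3 = 6(Δ_2 - Δ_1) = -75
Clamped end conditions give two more equations: 2h_0·M_0 + h_0·M_1 = 6(Δ_0 - s'(-1)) = 10 and h_2·M_2 + 2h_2·M_3 = 6(s'(5) - Δ_2) = 102.
Solving: M_0 = 37/57, M_1 = 116/57, M_2 = -1348/57, M_3 = 3581/57.
On [4, 5], with s_2(x) = a_2 + b_2·(x - 4) + c_2·(x - 4)² + d_2·(x - 4)³: c_2 = M_2/2 = -674/57, d_2 = (M_3 - M_2)/(6h_2) = 1643/114, b_2 = Δ_2 - h_2(2M_2 + M_3)/6 = -1777/114.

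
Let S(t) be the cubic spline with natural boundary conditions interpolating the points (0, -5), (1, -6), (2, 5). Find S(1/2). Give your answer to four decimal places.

Put M_i = S'' at the i-th knot. Here h = (1, 1) and Δ = (-1, 11), so the interior equations h_(i-1)·M_(i-1) + 2(h_(i-1)+h_i)·M_i + h_i·M_(i+1) = 6(Δ_i − Δ_(i-1)) read
  1·M_0 + 4·M_1 + 1·M_2 = 6(Δ_1 - Δ_0) = 72
Natural end conditions: M_0 = M_2 = 0.
Hence M_0 = 0, M_1 = 18, M_2 = 0.
On [0, 1], S(t) = -5 - 4·t + 0·t² + 3·t³.
With t = 1/2: S(1/2) = -53/8.

-6.6250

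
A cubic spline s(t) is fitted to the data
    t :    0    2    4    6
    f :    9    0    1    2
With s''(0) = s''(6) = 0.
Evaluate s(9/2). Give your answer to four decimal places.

Let M_i = s''(x_i). Step sizes h_i = 2, 2, 2; slopes of the chords Δ_i = (y_(i+1) - y_i)/h_i = -9/2, 1/2, 1/2.
  2·M_0 + 8·M_1 + 2·M_2 = 6(Δ_1 - Δ_0) = 30
  2·M_1 + 8·M_2 + 2·M_3 = 6(Δ_2 - Δ_1) = 0
Natural end conditions: M_0 = M_3 = 0.
Forward elimination and back-substitution give M_0 = 0, M_1 = 4, M_2 = -1, M_3 = 0.
On [4, 6], s(t) = 1 + 7/6·(t - 4) - 1/2·(t - 4)² + 1/12·(t - 4)³.
With (t - 4) = 1/2: s(9/2) = 47/32.

1.4688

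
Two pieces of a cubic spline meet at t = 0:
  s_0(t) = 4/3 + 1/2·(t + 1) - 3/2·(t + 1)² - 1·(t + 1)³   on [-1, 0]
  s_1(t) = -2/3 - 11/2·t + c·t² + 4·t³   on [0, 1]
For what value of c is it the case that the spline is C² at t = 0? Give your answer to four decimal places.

-4.5000

s_0''(t) = -3 - 6·(t + 1), so s_0''(0) = -9. On the right, s_1''(0) = 2c, so c = -9/2.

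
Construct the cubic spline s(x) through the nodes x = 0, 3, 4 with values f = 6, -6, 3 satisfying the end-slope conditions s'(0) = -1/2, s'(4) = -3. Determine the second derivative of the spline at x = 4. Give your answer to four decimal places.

Let m_i = s''(x_i). Step sizes h_i = 3, 1; slopes of the chords Δ_i = (y_(i+1) - y_i)/h_i = -4, 9.
  3·m_0 + 8·m_1 + 1·m_2 = 6(Δ_1 - Δ_0) = 78
Clamped end conditions give two more equations: 2h_0·m_0 + h_0·m_1 = 6(Δ_0 - s'(0)) = -21 and h_1·m_1 + 2h_1·m_2 = 6(s'(4) - Δ_1) = -72.
Hence m_0 = -111/8, m_1 = 83/4, m_2 = -371/8.

-46.3750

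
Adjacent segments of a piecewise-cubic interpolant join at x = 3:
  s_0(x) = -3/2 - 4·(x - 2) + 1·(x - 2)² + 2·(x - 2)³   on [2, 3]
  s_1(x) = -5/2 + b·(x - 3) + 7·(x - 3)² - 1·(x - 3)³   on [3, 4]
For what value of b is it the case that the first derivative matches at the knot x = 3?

4

s_0'(x) = -4 + 2·(x - 2) + 6·(x - 2)², so s_0'(3) = 4. On the right, s_1'(3) = b, so b = 4.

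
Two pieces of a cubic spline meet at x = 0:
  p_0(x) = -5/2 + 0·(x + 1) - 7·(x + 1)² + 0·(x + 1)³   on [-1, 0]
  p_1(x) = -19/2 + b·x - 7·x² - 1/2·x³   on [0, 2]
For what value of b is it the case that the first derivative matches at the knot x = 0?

p_0'(x) = 0 - 14·(x + 1) + 0·(x + 1)², so p_0'(0) = -14. On the right, p_1'(0) = b, so b = -14.

-14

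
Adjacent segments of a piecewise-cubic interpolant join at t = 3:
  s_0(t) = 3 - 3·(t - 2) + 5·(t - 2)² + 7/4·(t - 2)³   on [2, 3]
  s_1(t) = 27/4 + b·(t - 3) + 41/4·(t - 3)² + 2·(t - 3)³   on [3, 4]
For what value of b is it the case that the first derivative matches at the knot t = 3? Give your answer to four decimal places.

s_0'(t) = -3 + 10·(t - 2) + 21/4·(t - 2)², so s_0'(3) = 49/4. On the right, s_1'(3) = b, so b = 49/4.

12.2500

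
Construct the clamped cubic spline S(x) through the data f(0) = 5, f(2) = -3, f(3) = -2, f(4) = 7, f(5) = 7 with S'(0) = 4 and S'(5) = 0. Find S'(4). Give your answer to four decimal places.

4.9268

With M_i denoting the second derivative at x_i, h_i = 2, 1, 1, 1, and Δ_i = (y_(i+1) − y_i)/h_i = -4, 1, 9, 0:
  2·M_0 + 6·M_1 + 1·M_2 = 6(Δ_1 - Δ_0) = 30
  1·M_1 + 4·M_2 + 1·M_3 = 6(Δ_2 - Δ_1) = 48
  1·M_2 + 4·M_3 + 1·M_4 = 6(Δ_3 - Δ_2) = -54
Clamped end conditions give two more equations: 2h_0·M_0 + h_0·M_1 = 6(Δ_0 - S'(0)) = -48 and h_3·M_3 + 2h_3·M_4 = 6(S'(5) - Δ_3) = 0.
Solving: M_0 = -652/41, M_1 = 320/41, M_2 = 614/41, M_3 = -808/41, M_4 = 404/41.
On [4, 5], S'(x) = b_3 + 2c_3·(x - 4) + 3d_3·(x - 4)² with b_3 = Δ_3 - h_3(2M_3 + M_4)/6 = 202/41, c_3 = M_3/2 = -404/41, d_3 = (M_4 - M_3)/(6h_3) = 202/41. So S'(4) = 202/41.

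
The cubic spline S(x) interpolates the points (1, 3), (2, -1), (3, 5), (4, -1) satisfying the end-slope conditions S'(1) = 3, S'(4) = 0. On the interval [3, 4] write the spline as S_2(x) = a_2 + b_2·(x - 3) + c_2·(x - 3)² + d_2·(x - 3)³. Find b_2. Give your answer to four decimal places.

Put M_i = S'' at the i-th knot. Here h = (1, 1, 1) and Δ = (-4, 6, -6), so the interior equations h_(i-1)·M_(i-1) + 2(h_(i-1)+h_i)·M_i + h_i·M_(i+1) = 6(Δ_i − Δ_(i-1)) read
  1·M_0 + 4·M_1 + 1·M_2 = 6(Δ_1 - Δ_0) = 60
  1·M_1 + 4·M_2 + 1·M_3 = 6(Δ_2 - Δ_1) = -72
Clamped end conditions give two more equations: 2h_0·M_0 + h_0·M_1 = 6(Δ_0 - S'(1)) = -42 and h_2·M_2 + 2h_2·M_3 = 6(S'(4) - Δ_2) = 36.
Hence M_0 = -188/5, M_1 = 166/5, M_2 = -176/5, M_3 = 178/5.
On [3, 4], with S_2(x) = a_2 + b_2·(x - 3) + c_2·(x - 3)² + d_2·(x - 3)³: c_2 = M_2/2 = -88/5, d_2 = (M_3 - M_2)/(6h_2) = 59/5, b_2 = Δ_2 - h_2(2M_2 + M_3)/6 = -1/5.

-0.2000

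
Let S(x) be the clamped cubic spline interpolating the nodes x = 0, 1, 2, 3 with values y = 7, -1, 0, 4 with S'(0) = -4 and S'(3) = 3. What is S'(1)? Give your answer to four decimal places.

Put m_i = S'' at the i-th knot. Here h = (1, 1, 1) and Δ = (-8, 1, 4), so the interior equations h_(i-1)·m_(i-1) + 2(h_(i-1)+h_i)·m_i + h_i·m_(i+1) = 6(Δ_i − Δ_(i-1)) read
  1·m_0 + 4·m_1 + 1·m_2 = 6(Δ_1 - Δ_0) = 54
  1·m_1 + 4·m_2 + 1·m_3 = 6(Δ_2 - Δ_1) = 18
Clamped end conditions give two more equations: 2h_0·m_0 + h_0·m_1 = 6(Δ_0 - S'(0)) = -24 and h_2·m_2 + 2h_2·m_3 = 6(S'(3) - Δ_2) = -6.
Solving: m_0 = -64/3, m_1 = 56/3, m_2 = 2/3, m_3 = -10/3.
On [1, 2], S'(x) = b_1 + 2c_1·(x - 1) + 3d_1·(x - 1)² with b_1 = Δ_1 - h_1(2m_1 + m_2)/6 = -16/3, c_1 = m_1/2 = 28/3, d_1 = (m_2 - m_1)/(6h_1) = -3. So S'(1) = -16/3.

-5.3333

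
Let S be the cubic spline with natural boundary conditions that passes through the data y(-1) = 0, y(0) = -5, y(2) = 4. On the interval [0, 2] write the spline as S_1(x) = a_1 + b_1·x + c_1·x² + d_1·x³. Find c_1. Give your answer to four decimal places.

4.7500

Put M_i = S'' at the i-th knot. Here h = (1, 2) and Δ = (-5, 9/2), so the interior equations h_(i-1)·M_(i-1) + 2(h_(i-1)+h_i)·M_i + h_i·M_(i+1) = 6(Δ_i − Δ_(i-1)) read
  1·M_0 + 6·M_1 + 2·M_2 = 6(Δ_1 - Δ_0) = 57
Natural end conditions: M_0 = M_2 = 0.
Solving: M_0 = 0, M_1 = 19/2, M_2 = 0.
On [0, 2], with S_1(x) = a_1 + b_1·x + c_1·x² + d_1·x³: c_1 = M_1/2 = 19/4, d_1 = (M_2 - M_1)/(6h_1) = -19/24, b_1 = Δ_1 - h_1(2M_1 + M_2)/6 = -11/6.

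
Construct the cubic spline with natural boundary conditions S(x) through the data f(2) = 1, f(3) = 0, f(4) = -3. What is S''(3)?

Write M_i for S''(x_i). With h_i = 1, 1 and divided differences Δ_i = -1, -3, the continuity of S' gives the tridiagonal system
  1·M_0 + 4·M_1 + 1·M_2 = 6(Δ_1 - Δ_0) = -12
Natural end conditions: M_0 = M_2 = 0.
Hence M_0 = 0, M_1 = -3, M_2 = 0.

-3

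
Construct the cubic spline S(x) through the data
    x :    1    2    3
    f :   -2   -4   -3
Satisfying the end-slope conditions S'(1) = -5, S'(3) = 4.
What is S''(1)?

Let σ_i = S''(x_i). Step sizes h_i = 1, 1; slopes of the chords Δ_i = (y_(i+1) - y_i)/h_i = -2, 1.
  1·σ_0 + 4·σ_1 + 1·σ_2 = 6(Δ_1 - Δ_0) = 18
Clamped end conditions give two more equations: 2h_0·σ_0 + h_0·σ_1 = 6(Δ_0 - S'(1)) = 18 and h_1·σ_1 + 2h_1·σ_2 = 6(S'(3) - Δ_1) = 18.
Solving the tridiagonal system: σ_0 = 9, σ_1 = 0, σ_2 = 9.

9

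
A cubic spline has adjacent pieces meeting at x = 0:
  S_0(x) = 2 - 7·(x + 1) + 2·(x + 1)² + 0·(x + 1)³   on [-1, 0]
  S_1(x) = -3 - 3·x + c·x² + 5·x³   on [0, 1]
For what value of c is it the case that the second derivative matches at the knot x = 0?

2

S_0''(x) = 4 + 0·(x + 1), so S_0''(0) = 4. On the right, S_1''(0) = 2c, so c = 2.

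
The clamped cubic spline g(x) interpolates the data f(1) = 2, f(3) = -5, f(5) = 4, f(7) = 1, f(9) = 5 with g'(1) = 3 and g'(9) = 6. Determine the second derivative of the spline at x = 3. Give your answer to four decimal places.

With M_i denoting the second derivative at x_i, h_i = 2, 2, 2, 2, and Δ_i = (y_(i+1) − y_i)/h_i = -7/2, 9/2, -3/2, 2:
  2·M_0 + 8·M_1 + 2·M_2 = 6(Δ_1 - Δ_0) = 48
  2·M_1 + 8·M_2 + 2·M_3 = 6(Δ_2 - Δ_1) = -36
  2·M_2 + 8·M_3 + 2·M_4 = 6(Δ_3 - Δ_2) = 21
Clamped end conditions give two more equations: 2h_0·M_0 + h_0·M_1 = 6(Δ_0 - g'(1)) = -39 and h_3·M_3 + 2h_3·M_4 = 6(g'(9) - Δ_3) = 24.
Hence M_0 = -1767/112, M_1 = 675/56, M_2 = -135/16, M_3 = 207/56, M_4 = 465/112.

12.0536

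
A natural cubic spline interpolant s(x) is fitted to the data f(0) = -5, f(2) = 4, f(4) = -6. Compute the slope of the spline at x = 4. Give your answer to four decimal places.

-7.3750

With m_i denoting the second derivative at x_i, h_i = 2, 2, and Δ_i = (y_(i+1) − y_i)/h_i = 9/2, -5:
  2·m_0 + 8·m_1 + 2·m_2 = 6(Δ_1 - Δ_0) = -57
Natural end conditions: m_0 = m_2 = 0.
Solving the tridiagonal system: m_0 = 0, m_1 = -57/8, m_2 = 0.
On [2, 4], s'(x) = b_1 + 2c_1·(x - 2) + 3d_1·(x - 2)² with b_1 = Δ_1 - h_1(2m_1 + m_2)/6 = -1/4, c_1 = m_1/2 = -57/16, d_1 = (m_2 - m_1)/(6h_1) = 19/32. So s'(4) = -59/8.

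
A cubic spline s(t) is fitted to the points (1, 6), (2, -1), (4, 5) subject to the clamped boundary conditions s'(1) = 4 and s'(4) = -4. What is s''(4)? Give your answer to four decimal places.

Let σ_i = s''(x_i). Step sizes h_i = 1, 2; slopes of the chords Δ_i = (y_(i+1) - y_i)/h_i = -7, 3.
  1·σ_0 + 6·σ_1 + 2·σ_2 = 6(Δ_1 - Δ_0) = 60
Clamped end conditions give two more equations: 2h_0·σ_0 + h_0·σ_1 = 6(Δ_0 - s'(1)) = -66 and h_1·σ_1 + 2h_1·σ_2 = 6(s'(4) - Δ_1) = -42.
Solving: σ_0 = -137/3, σ_1 = 76/3, σ_2 = -139/6.

-23.1667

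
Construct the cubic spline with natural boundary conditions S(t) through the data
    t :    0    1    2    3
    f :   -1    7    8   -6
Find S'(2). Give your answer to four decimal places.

With M_i denoting the second derivative at x_i, h_i = 1, 1, 1, and Δ_i = (y_(i+1) − y_i)/h_i = 8, 1, -14:
  1·M_0 + 4·M_1 + 1·M_2 = 6(Δ_1 - Δ_0) = -42
  1·M_1 + 4·M_2 + 1·M_3 = 6(Δ_2 - Δ_1) = -90
Natural end conditions: M_0 = M_3 = 0.
Hence M_0 = 0, M_1 = -26/5, M_2 = -106/5, M_3 = 0.
On [2, 3], S'(t) = b_2 + 2c_2·(t - 2) + 3d_2·(t - 2)² with b_2 = Δ_2 - h_2(2M_2 + M_3)/6 = -104/15, c_2 = M_2/2 = -53/5, d_2 = (M_3 - M_2)/(6h_2) = 53/15. So S'(2) = -104/15.

-6.9333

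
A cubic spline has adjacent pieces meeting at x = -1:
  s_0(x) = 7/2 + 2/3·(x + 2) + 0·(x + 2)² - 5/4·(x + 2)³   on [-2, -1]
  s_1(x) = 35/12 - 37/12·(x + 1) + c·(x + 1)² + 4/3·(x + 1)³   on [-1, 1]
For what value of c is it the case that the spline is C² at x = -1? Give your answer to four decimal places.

-3.7500

s_0''(x) = 0 - 15/2·(x + 2), so s_0''(-1) = -15/2. On the right, s_1''(-1) = 2c, so c = -15/4.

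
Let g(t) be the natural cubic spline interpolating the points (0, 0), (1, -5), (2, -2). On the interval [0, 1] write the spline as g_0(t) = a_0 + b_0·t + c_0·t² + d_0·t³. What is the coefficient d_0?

2

Write M_i for g''(x_i). With h_i = 1, 1 and divided differences Δ_i = -5, 3, the continuity of g' gives the tridiagonal system
  1·M_0 + 4·M_1 + 1·M_2 = 6(Δ_1 - Δ_0) = 48
Natural end conditions: M_0 = M_2 = 0.
Solving the tridiagonal system: M_0 = 0, M_1 = 12, M_2 = 0.
On [0, 1], with g_0(t) = a_0 + b_0·t + c_0·t² + d_0·t³: c_0 = M_0/2 = 0, d_0 = (M_1 - M_0)/(6h_0) = 2, b_0 = Δ_0 - h_0(2M_0 + M_1)/6 = -7.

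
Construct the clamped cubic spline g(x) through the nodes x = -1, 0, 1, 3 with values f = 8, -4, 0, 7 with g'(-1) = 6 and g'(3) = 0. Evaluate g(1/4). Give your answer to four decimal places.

Let M_i = g''(x_i). Step sizes h_i = 1, 1, 2; slopes of the chords Δ_i = (y_(i+1) - y_i)/h_i = -12, 4, 7/2.
  1·M_0 + 4·M_1 + 1·M_2 = 6(Δ_1 - Δ_0) = 96
  1·M_1 + 6·M_2 + 2·M_3 = 6(Δ_2 - Δ_1) = -3
Clamped end conditions give two more equations: 2h_0·M_0 + h_0·M_1 = 6(Δ_0 - g'(-1)) = -108 and h_2·M_2 + 2h_2·M_3 = 6(g'(3) - Δ_2) = -21.
Hence M_0 = -153/2, M_1 = 45, M_2 = -15/2, M_3 = -3/2.
On [0, 1], g(x) = -4 - 39/4·x + 45/2·x² - 35/4·x³.
With x = 1/4: g(1/4) = -1323/256.

-5.1680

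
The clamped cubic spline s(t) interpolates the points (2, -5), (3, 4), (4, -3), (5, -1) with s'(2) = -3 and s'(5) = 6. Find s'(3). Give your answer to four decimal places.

3.8000

Write σ_i for s''(x_i). With h_i = 1, 1, 1 and divided differences Δ_i = 9, -7, 2, the continuity of s' gives the tridiagonal system
  1·σ_0 + 4·σ_1 + 1·σ_2 = 6(Δ_1 - Δ_0) = -96
  1·σ_1 + 4·σ_2 + 1·σ_3 = 6(Δ_2 - Δ_1) = 54
Clamped end conditions give two more equations: 2h_0·σ_0 + h_0·σ_1 = 6(Δ_0 - s'(2)) = 72 and h_2·σ_2 + 2h_2·σ_3 = 6(s'(5) - Δ_2) = 24.
Hence σ_0 = 292/5, σ_1 = -224/5, σ_2 = 124/5, σ_3 = -2/5.
On [3, 4], s'(t) = b_1 + 2c_1·(t - 3) + 3d_1·(t - 3)² with b_1 = Δ_1 - h_1(2σ_1 + σ_2)/6 = 19/5, c_1 = σ_1/2 = -112/5, d_1 = (σ_2 - σ_1)/(6h_1) = 58/5. So s'(3) = 19/5.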